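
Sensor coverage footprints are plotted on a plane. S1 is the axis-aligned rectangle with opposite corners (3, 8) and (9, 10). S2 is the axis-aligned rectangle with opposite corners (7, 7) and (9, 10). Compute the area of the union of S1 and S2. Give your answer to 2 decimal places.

14.00

By inclusion–exclusion:
Individual areas: |S1| = 12, |S2| = 6.
|S1∩S2|: x∈[7,9], y∈[8,10] → 2·2 = 4.
|S1 ∪ S2| = 18 − 4 = 14.00.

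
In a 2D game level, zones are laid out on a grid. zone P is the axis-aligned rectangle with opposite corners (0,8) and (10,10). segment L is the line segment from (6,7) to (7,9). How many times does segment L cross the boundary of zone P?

1

The segment meets the boundary at (6.5,8).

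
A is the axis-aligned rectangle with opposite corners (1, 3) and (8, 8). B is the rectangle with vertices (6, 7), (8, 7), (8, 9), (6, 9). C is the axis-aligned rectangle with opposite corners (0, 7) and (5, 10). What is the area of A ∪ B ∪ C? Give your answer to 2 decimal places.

By inclusion–exclusion:
Individual areas: |A| = 35, |B| = 4, |C| = 15.
|A∩B|: x∈[6,8], y∈[7,8] → 2·1 = 2.
|A∩C|: x∈[1,5], y∈[7,8] → 4·1 = 4.
|B∩C| = 0 (no overlap).
|A∩B∩C| = 0.
|A ∪ B ∪ C| = 54 − 6 + 0 = 48.00.

48.00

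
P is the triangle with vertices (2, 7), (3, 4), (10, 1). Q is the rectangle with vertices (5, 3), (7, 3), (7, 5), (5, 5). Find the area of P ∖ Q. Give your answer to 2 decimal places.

|P| = 9, |P∩Q| = 1.9762.
|P ∖ Q| = |P| − |P∩Q| = 9 − 1.9762 = 7.02.

7.02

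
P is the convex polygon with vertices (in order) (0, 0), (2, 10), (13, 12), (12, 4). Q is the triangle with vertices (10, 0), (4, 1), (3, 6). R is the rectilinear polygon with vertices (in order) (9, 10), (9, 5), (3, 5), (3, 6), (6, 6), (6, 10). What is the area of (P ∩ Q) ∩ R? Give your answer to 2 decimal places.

0.48

The region (P ∩ Q) ∩ R is the polygon with vertices (3,6), (4.167,5), (3.2,5).
By the shoelace formula its area is 0.48.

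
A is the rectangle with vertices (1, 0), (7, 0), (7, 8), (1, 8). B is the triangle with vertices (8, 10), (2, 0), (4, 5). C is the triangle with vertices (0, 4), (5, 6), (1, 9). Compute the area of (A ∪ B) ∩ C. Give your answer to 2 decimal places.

The region (A ∪ B) ∩ C is the polygon with vertices (1,8), (2.333,8), (5,6), (1,4.4).
By the shoelace formula its area is 8.53.

8.53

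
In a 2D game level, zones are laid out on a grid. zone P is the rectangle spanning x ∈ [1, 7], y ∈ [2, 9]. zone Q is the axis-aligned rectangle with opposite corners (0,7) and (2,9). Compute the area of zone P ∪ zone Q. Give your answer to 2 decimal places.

By inclusion–exclusion:
Individual areas: |zone P| = 42, |zone Q| = 4.
|zone P∩zone Q|: x∈[1,2], y∈[7,9] → 1·2 = 2.
|zone P ∪ zone Q| = 46 − 2 = 44.00.

44.00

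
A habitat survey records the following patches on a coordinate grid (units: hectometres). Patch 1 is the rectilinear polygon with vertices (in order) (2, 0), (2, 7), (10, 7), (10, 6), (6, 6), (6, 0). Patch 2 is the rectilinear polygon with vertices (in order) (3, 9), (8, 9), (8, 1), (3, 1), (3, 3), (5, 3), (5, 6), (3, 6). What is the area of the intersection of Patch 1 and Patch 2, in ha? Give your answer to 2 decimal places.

14.00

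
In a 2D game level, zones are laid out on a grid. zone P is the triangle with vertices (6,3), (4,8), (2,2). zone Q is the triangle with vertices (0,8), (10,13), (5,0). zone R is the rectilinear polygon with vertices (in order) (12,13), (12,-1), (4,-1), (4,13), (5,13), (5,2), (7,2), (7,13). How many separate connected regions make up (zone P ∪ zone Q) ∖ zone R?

2

(zone P ∪ zone Q) ∖ zone R splits into 2 disjoint pieces (area 18.0667, area 16.0308).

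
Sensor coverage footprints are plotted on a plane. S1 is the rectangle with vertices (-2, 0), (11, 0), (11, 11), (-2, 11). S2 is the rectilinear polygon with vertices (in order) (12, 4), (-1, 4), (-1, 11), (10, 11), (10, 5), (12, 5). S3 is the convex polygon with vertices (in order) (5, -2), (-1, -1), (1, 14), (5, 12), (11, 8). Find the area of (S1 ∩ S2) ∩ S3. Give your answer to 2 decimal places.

The region (S1 ∩ S2) ∩ S3 is the polygon with vertices (-0.333,4), (0.6,11), (6.5,11), (10,8.667), (10,6.333), (8.6,4).
By the shoelace formula its area is 63.35.

63.35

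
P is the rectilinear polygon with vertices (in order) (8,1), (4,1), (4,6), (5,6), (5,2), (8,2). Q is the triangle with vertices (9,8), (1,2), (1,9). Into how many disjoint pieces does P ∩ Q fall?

1

P ∩ Q is a single connected region.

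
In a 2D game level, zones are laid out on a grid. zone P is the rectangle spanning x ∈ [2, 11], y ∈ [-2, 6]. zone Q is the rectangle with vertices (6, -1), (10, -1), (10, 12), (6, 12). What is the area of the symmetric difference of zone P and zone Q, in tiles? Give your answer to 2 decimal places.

|zone P∩zone Q|: x∈[6,10], y∈[-1,6] → 4·7 = 28.
|zone P △ zone Q| = |zone P| + |zone Q| − 2·|zone P∩zone Q| = 72 + 52 − 56 = 68.00.

68.00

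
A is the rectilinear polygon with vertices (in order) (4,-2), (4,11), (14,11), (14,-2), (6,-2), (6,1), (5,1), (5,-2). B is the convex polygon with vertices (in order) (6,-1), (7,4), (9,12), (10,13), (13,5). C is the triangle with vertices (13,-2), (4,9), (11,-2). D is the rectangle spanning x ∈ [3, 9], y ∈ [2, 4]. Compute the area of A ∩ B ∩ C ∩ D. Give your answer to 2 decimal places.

The intersection is the polygon with vertices (7.182,4), (8.091,4), (9,2.889), (9,2), (8.454,2).
By the shoelace formula its area is 1.86.

1.86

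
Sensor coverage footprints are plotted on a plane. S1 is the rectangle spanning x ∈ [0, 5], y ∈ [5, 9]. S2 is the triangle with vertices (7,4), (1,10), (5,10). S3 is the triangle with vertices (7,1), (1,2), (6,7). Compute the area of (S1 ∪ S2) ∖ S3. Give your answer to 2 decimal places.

25.60

|S1 ∪ S2| = 27.5.
|(S1 ∪ S2) ∩ S3| = 1.9.
|(S1 ∪ S2) ∖ S3| = 27.5 − 1.9 = 25.60.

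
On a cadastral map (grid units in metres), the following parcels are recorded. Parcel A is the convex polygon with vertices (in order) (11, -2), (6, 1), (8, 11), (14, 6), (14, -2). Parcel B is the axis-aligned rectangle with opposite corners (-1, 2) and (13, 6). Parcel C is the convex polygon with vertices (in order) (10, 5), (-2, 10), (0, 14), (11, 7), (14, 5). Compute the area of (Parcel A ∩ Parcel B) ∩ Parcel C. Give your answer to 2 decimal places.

The region (Parcel A ∩ Parcel B) ∩ Parcel C is the polygon with vertices (12.5,6), (13,5.667), (13,5), (10,5), (7.6,6).
By the shoelace formula its area is 4.12.

4.12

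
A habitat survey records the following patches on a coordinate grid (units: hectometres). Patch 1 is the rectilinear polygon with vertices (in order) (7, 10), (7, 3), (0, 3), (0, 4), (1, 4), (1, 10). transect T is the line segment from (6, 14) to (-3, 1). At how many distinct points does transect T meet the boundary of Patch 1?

2

The segment meets the boundary at (1,6.778), (3.231,10).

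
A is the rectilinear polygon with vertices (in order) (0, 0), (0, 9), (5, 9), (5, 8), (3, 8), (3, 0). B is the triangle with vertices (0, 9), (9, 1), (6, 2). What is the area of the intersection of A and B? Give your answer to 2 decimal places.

The intersection is the polygon with vertices (3,5.5), (0,9), (3,6.333).
By the shoelace formula its area is 1.25.

1.25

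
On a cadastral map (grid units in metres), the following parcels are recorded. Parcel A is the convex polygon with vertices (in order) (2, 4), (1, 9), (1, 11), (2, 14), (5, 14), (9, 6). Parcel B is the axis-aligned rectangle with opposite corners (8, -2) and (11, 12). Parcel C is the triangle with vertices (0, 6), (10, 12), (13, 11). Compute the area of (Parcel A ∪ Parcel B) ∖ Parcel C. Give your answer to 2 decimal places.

82.79

|Parcel A ∪ Parcel B| = 93.8571.
|(Parcel A ∪ Parcel B) ∩ Parcel C| = 11.071.
|(Parcel A ∪ Parcel B) ∖ Parcel C| = 93.8571 − 11.071 = 82.79.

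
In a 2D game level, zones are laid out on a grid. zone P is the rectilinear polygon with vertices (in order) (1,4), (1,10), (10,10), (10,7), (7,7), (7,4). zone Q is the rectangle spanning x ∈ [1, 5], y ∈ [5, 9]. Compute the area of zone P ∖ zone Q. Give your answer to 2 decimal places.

29.00

|zone P| = 45, |zone P∩zone Q| = 16.
|zone P ∖ zone Q| = |zone P| − |zone P∩zone Q| = 45 − 16 = 29.00.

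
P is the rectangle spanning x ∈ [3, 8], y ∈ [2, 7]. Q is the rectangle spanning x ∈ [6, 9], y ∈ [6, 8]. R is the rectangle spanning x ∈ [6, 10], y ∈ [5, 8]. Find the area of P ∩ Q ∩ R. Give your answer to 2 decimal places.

The intersection is the polygon with vertices (8,6), (6,6), (6,7), (8,7).
By the shoelace formula its area is 2.00.

2.00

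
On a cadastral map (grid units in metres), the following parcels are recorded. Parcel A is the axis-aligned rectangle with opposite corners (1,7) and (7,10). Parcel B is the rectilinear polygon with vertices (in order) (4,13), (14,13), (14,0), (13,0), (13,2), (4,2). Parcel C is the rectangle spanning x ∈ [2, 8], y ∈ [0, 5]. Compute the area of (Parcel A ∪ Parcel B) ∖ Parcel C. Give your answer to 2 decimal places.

|Parcel A ∪ Parcel B| = 121.
|(Parcel A ∪ Parcel B) ∩ Parcel C| = 12.
|(Parcel A ∪ Parcel B) ∖ Parcel C| = 121 − 12 = 109.00.

109.00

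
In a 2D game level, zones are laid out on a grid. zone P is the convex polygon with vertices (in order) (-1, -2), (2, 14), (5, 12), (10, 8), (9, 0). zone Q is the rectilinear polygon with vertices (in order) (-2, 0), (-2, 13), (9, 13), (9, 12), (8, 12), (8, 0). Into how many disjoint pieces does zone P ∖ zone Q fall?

2

zone P ∖ zone Q splits into 2 disjoint pieces (area 23.225, area 0.8438).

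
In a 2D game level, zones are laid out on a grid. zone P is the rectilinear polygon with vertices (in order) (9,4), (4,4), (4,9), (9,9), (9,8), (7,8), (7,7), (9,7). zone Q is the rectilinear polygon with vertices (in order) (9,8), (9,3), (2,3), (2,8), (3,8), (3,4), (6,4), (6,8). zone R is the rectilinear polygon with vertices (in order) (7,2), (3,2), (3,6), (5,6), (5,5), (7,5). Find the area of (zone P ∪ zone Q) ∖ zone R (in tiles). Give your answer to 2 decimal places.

|zone P ∪ zone Q| = 36.
|(zone P ∪ zone Q) ∩ zone R| = 8.
|(zone P ∪ zone Q) ∖ zone R| = 36 − 8 = 28.00.

28.00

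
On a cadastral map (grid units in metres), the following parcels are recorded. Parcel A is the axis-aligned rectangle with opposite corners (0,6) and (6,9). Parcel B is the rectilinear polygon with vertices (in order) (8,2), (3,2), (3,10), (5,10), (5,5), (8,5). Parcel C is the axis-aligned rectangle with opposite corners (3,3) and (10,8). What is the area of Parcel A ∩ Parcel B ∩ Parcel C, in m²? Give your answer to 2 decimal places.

The intersection is the polygon with vertices (5,6), (3,6), (3,8), (5,8).
By the shoelace formula its area is 4.00.

4.00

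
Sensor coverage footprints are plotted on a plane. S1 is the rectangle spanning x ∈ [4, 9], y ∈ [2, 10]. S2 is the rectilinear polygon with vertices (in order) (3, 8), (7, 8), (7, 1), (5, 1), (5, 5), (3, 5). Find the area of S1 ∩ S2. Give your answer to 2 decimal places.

15.00

The intersection is the polygon with vertices (4,8), (7,8), (7,2), (5,2), (5,5), (4,5).
By the shoelace formula its area is 15.00.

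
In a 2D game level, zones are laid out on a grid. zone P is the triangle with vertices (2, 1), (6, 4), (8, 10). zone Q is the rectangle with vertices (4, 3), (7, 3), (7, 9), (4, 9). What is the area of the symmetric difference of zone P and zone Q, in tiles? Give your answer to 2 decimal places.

13.83

|zone P| = 9, |zone Q| = 18, |zone P∩zone Q| = 6.5833.
|zone P △ zone Q| = |zone P| + |zone Q| − 2·|zone P∩zone Q| = 9 + 18 − 13.1667 = 13.83.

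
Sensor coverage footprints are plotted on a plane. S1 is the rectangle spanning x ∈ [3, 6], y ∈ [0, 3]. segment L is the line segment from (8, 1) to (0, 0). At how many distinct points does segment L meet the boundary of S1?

2

The segment meets the boundary at (6,0.75), (3,0.375).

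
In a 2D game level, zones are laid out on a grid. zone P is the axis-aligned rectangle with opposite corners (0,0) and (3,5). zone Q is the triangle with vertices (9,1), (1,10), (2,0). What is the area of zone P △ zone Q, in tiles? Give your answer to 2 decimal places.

|zone P| = 15, |zone Q| = 35.5, |zone P∩zone Q| = 6.1786.
|zone P △ zone Q| = |zone P| + |zone Q| − 2·|zone P∩zone Q| = 15 + 35.5 − 12.3571 = 38.14.

38.14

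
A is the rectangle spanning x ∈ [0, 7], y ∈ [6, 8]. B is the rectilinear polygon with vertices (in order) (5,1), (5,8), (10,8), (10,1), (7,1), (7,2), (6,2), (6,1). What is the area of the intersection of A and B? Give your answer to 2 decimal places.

The intersection is the polygon with vertices (7,6), (5,6), (5,8), (7,8).
By the shoelace formula its area is 4.00.

4.00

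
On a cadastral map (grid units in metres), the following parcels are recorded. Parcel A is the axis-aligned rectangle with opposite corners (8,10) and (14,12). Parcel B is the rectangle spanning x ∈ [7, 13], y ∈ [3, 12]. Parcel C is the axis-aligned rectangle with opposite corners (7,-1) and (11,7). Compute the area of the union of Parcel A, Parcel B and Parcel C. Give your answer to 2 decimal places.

72.00

By inclusion–exclusion:
Individual areas: |Parcel A| = 12, |Parcel B| = 54, |Parcel C| = 32.
|Parcel A∩Parcel B|: x∈[8,13], y∈[10,12] → 5·2 = 10.
|Parcel A∩Parcel C| = 0 (no overlap).
|Parcel B∩Parcel C|: x∈[7,11], y∈[3,7] → 4·4 = 16.
|Parcel A∩Parcel B∩Parcel C| = 0.
|Parcel A ∪ Parcel B ∪ Parcel C| = 98 − 26 + 0 = 72.00.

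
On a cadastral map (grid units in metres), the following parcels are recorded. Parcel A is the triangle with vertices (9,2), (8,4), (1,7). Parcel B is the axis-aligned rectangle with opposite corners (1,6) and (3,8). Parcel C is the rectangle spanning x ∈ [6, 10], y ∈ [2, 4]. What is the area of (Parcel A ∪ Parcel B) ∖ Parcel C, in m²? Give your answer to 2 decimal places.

6.97

|Parcel A ∪ Parcel B| = 9.1571.
|(Parcel A ∪ Parcel B) ∩ Parcel C| = 2.1875.
|(Parcel A ∪ Parcel B) ∖ Parcel C| = 9.1571 − 2.1875 = 6.97.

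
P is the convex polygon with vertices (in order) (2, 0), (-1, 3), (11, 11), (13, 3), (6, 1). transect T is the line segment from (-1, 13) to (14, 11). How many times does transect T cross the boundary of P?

The segment lies entirely outside P and never meets its boundary.

0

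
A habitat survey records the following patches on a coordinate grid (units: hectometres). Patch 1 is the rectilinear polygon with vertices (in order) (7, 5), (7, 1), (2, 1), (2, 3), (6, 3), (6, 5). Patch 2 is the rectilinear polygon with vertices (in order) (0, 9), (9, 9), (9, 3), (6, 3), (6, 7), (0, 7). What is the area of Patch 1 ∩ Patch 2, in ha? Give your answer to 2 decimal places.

The intersection is the polygon with vertices (7,3), (6,3), (6,5), (7,5).
By the shoelace formula its area is 2.00.

2.00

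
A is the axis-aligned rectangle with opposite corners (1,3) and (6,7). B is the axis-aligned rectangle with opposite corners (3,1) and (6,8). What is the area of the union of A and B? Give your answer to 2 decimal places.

29.00

By inclusion–exclusion:
Individual areas: |A| = 20, |B| = 21.
|A∩B|: x∈[3,6], y∈[3,7] → 3·4 = 12.
|A ∪ B| = 41 − 12 = 29.00.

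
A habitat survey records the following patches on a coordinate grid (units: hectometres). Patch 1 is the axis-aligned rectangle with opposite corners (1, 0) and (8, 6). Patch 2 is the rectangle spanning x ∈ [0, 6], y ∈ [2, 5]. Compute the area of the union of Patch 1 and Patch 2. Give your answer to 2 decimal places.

45.00

By inclusion–exclusion:
Individual areas: |Patch 1| = 42, |Patch 2| = 18.
|Patch 1∩Patch 2|: x∈[1,6], y∈[2,5] → 5·3 = 15.
|Patch 1 ∪ Patch 2| = 60 − 15 = 45.00.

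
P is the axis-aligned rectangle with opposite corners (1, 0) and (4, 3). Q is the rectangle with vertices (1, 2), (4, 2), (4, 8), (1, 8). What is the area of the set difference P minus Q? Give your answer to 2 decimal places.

|P∩Q|: x∈[1,4], y∈[2,3] → 3·1 = 3.
|P| = 9.
|P ∖ Q| = |P| − |P∩Q| = 9 − 3 = 6.00.

6.00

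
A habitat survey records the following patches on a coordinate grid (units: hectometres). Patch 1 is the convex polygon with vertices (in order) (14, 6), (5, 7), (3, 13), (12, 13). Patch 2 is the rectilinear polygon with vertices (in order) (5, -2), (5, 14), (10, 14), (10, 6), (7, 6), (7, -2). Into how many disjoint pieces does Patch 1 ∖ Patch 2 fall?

Patch 1 ∖ Patch 2 splits into 2 disjoint pieces (area 20.1111, area 6).

2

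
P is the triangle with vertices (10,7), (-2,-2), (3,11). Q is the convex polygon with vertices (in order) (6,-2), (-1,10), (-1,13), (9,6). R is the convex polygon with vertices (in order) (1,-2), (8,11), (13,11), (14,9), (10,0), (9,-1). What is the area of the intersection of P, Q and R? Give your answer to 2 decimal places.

10.43

The intersection is the polygon with vertices (3.4,2.457), (6.318,7.877), (8.828,6.121), (3.565,2.174).
By the shoelace formula its area is 10.43.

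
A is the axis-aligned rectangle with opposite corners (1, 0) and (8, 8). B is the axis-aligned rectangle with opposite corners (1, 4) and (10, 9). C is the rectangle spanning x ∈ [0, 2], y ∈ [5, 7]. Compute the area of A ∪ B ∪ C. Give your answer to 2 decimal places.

75.00

By inclusion–exclusion:
Individual areas: |A| = 56, |B| = 45, |C| = 4.
|A∩B|: x∈[1,8], y∈[4,8] → 7·4 = 28.
|A∩C|: x∈[1,2], y∈[5,7] → 1·2 = 2.
|B∩C|: x∈[1,2], y∈[5,7] → 1·2 = 2.
|A∩B∩C| = 2.
|A ∪ B ∪ C| = 105 − 32 + 2 = 75.00.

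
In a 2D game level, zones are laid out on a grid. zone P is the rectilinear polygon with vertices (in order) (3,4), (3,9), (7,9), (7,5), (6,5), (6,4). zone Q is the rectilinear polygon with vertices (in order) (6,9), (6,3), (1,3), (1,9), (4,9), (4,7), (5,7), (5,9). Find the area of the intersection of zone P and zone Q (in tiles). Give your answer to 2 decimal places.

13.00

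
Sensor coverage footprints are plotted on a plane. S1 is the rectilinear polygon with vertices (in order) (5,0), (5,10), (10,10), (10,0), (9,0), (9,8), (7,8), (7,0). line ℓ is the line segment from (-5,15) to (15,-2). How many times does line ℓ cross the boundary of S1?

The segment meets the boundary at (10,2.25), (9,3.1), (7,4.8), (5,6.5).

4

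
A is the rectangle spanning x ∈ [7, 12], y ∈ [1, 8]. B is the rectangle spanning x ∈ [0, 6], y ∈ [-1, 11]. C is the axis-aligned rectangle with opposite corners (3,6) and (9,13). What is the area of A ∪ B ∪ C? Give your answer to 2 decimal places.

By inclusion–exclusion:
Individual areas: |A| = 35, |B| = 72, |C| = 42.
|A∩B| = 0 (no overlap).
|A∩C|: x∈[7,9], y∈[6,8] → 2·2 = 4.
|B∩C|: x∈[3,6], y∈[6,11] → 3·5 = 15.
|A∩B∩C| = 0.
|A ∪ B ∪ C| = 149 − 19 + 0 = 130.00.

130.00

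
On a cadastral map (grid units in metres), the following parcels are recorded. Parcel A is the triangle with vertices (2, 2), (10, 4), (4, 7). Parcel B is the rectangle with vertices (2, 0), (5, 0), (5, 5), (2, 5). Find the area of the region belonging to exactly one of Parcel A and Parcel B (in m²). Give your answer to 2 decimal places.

20.85

|Parcel A| = 18, |Parcel B| = 15, |Parcel A∩Parcel B| = 6.075.
|Parcel A △ Parcel B| = |Parcel A| + |Parcel B| − 2·|Parcel A∩Parcel B| = 18 + 15 − 12.15 = 20.85.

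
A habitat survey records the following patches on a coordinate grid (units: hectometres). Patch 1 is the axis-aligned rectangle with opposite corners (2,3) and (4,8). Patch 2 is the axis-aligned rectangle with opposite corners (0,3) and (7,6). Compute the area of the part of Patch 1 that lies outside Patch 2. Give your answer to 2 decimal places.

4.00

|Patch 1∩Patch 2|: x∈[2,4], y∈[3,6] → 2·3 = 6.
|Patch 1| = 10.
|Patch 1 ∖ Patch 2| = |Patch 1| − |Patch 1∩Patch 2| = 10 − 6 = 4.00.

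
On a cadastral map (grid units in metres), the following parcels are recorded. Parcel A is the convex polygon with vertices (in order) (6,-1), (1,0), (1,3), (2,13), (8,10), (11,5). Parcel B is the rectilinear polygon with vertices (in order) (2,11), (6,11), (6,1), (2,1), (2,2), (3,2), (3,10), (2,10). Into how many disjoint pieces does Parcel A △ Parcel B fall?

Parcel A △ Parcel B is a single connected region.

1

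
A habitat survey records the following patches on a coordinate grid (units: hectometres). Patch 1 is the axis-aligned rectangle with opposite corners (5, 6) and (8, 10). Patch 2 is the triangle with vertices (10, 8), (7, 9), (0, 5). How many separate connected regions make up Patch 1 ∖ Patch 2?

Patch 1 ∖ Patch 2 splits into 2 disjoint pieces (area 2.85, area 4.3095).

2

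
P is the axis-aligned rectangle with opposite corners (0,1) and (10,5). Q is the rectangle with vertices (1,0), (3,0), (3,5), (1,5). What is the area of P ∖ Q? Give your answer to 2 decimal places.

32.00

|P∩Q|: x∈[1,3], y∈[1,5] → 2·4 = 8.
|P| = 40.
|P ∖ Q| = |P| − |P∩Q| = 40 − 8 = 32.00.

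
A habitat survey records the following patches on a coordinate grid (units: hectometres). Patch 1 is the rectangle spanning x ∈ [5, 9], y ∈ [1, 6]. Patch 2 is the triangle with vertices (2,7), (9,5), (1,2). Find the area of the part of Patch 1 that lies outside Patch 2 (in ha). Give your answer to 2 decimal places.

|Patch 1| = 20, |Patch 1∩Patch 2| = 5.25.
|Patch 1 ∖ Patch 2| = |Patch 1| − |Patch 1∩Patch 2| = 20 − 5.25 = 14.75.

14.75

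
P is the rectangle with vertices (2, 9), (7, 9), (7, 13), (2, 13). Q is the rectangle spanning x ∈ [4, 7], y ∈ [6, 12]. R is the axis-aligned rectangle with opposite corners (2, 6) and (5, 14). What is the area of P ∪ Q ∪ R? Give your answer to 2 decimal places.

By inclusion–exclusion:
Individual areas: |P| = 20, |Q| = 18, |R| = 24.
|P∩Q|: x∈[4,7], y∈[9,12] → 3·3 = 9.
|P∩R|: x∈[2,5], y∈[9,13] → 3·4 = 12.
|Q∩R|: x∈[4,5], y∈[6,12] → 1·6 = 6.
|P∩Q∩R| = 3.
|P ∪ Q ∪ R| = 62 − 27 + 3 = 38.00.

38.00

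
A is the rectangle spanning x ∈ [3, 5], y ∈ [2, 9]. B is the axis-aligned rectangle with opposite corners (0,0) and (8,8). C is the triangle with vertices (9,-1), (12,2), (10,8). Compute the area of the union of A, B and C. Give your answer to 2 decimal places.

By inclusion–exclusion:
Individual areas: |A| = 14, |B| = 64, |C| = 12.
|A∩B|: x∈[3,5], y∈[2,8] → 2·6 = 12.
|A∩C| = 0.
|B∩C| = 0.
|A∩B∩C| = 0.
|A ∪ B ∪ C| = 90 − 12 + 0 = 78.00.

78.00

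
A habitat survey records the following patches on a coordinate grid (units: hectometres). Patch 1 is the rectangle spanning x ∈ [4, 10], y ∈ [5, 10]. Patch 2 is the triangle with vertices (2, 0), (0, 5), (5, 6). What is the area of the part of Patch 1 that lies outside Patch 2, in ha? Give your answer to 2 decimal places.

29.35

|Patch 1| = 30, |Patch 1∩Patch 2| = 0.65.
|Patch 1 ∖ Patch 2| = |Patch 1| − |Patch 1∩Patch 2| = 30 − 0.65 = 29.35.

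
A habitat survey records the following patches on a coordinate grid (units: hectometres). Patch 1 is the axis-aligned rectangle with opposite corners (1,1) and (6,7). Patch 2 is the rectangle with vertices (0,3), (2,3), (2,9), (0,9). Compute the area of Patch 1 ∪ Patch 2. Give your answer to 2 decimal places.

38.00

By inclusion–exclusion:
Individual areas: |Patch 1| = 30, |Patch 2| = 12.
|Patch 1∩Patch 2|: x∈[1,2], y∈[3,7] → 1·4 = 4.
|Patch 1 ∪ Patch 2| = 42 − 4 = 38.00.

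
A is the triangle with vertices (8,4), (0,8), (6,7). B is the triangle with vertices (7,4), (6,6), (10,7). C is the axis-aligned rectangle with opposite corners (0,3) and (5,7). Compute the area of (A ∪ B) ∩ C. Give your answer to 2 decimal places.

2.25

The region (A ∪ B) ∩ C is the polygon with vertices (2,7), (5,7), (5,5.5).
By the shoelace formula its area is 2.25.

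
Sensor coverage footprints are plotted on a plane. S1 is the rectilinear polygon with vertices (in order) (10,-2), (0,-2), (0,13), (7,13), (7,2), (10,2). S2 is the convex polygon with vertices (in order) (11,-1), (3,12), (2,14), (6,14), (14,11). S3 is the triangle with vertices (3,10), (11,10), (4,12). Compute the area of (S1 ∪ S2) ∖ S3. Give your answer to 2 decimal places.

|S1 ∪ S2| = 183.1683.
|(S1 ∪ S2) ∩ S3| = 8.
|(S1 ∪ S2) ∖ S3| = 183.1683 − 8 = 175.17.

175.17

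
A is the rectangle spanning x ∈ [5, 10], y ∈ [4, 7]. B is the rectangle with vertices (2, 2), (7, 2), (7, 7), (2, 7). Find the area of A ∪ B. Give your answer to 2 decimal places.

34.00

By inclusion–exclusion:
Individual areas: |A| = 15, |B| = 25.
|A∩B|: x∈[5,7], y∈[4,7] → 2·3 = 6.
|A ∪ B| = 40 − 6 = 34.00.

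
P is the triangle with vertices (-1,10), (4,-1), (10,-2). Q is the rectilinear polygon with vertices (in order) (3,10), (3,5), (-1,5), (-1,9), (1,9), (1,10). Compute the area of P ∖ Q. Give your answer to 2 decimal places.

|P| = 30.5, |P∩Q| = 5.3598.
|P ∖ Q| = |P| − |P∩Q| = 30.5 − 5.3598 = 25.14.

25.14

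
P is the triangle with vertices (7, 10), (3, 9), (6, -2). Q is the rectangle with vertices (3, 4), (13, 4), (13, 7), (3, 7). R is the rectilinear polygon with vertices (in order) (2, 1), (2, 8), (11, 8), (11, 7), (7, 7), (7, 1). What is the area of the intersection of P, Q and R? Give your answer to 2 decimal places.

8.01

The intersection is the polygon with vertices (6.75,7), (6.5,4), (4.364,4), (3.546,7).
By the shoelace formula its area is 8.01.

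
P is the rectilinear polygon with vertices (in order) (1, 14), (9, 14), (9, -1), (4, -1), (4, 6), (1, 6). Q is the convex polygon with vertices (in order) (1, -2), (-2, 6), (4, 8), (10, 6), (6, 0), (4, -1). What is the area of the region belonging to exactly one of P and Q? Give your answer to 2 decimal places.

|P| = 99, |Q| = 71.5, |P∩Q| = 34.5833.
|P △ Q| = |P| + |Q| − 2·|P∩Q| = 99 + 71.5 − 69.1667 = 101.33.

101.33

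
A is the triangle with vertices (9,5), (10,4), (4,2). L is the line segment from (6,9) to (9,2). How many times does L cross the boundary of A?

2

The segment meets the boundary at (8.375,3.458), (7.977,4.386).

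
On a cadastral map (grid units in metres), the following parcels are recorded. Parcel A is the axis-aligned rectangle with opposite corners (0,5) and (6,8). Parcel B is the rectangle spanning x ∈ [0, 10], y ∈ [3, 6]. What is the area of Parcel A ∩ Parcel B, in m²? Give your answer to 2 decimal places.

6.00

|Parcel A∩Parcel B|: x∈[0,6], y∈[5,6] → 6·1 = 6.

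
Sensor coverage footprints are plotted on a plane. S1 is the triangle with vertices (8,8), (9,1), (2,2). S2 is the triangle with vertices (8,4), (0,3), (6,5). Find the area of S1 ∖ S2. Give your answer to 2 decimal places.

20.61

|S1| = 24, |S1∩S2| = 3.3929.
|S1 ∖ S2| = |S1| − |S1∩S2| = 24 − 3.3929 = 20.61.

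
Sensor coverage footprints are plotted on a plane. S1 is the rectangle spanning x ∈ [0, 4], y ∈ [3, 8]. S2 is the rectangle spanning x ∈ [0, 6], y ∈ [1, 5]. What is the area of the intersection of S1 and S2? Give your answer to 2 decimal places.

8.00

|S1∩S2|: x∈[0,4], y∈[3,5] → 4·2 = 8.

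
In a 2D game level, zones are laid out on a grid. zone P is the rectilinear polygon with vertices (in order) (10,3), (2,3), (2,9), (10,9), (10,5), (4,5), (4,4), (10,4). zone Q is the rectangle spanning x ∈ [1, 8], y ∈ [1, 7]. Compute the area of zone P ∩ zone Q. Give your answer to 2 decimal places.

The intersection is the polygon with vertices (2,3), (2,7), (8,7), (8,5), (4,5), (4,4), (8,4), (8,3).
By the shoelace formula its area is 20.00.

20.00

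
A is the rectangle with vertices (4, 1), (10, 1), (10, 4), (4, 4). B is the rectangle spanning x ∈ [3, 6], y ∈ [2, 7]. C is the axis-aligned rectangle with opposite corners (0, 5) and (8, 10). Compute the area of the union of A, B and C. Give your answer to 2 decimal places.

63.00

By inclusion–exclusion:
Individual areas: |A| = 18, |B| = 15, |C| = 40.
|A∩B|: x∈[4,6], y∈[2,4] → 2·2 = 4.
|A∩C| = 0 (no overlap).
|B∩C|: x∈[3,6], y∈[5,7] → 3·2 = 6.
|A∩B∩C| = 0.
|A ∪ B ∪ C| = 73 − 10 + 0 = 63.00.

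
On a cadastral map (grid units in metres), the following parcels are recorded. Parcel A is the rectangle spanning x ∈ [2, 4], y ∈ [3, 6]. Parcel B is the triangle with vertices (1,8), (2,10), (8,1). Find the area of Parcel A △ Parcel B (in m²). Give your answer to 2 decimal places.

15.50

|Parcel A| = 6, |Parcel B| = 10.5, |Parcel A∩Parcel B| = 0.5.
|Parcel A △ Parcel B| = |Parcel A| + |Parcel B| − 2·|Parcel A∩Parcel B| = 6 + 10.5 − 1 = 15.50.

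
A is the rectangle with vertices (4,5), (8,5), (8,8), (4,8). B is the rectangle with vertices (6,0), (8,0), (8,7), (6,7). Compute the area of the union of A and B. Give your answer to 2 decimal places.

22.00

By inclusion–exclusion:
Individual areas: |A| = 12, |B| = 14.
|A∩B|: x∈[6,8], y∈[5,7] → 2·2 = 4.
|A ∪ B| = 26 − 4 = 22.00.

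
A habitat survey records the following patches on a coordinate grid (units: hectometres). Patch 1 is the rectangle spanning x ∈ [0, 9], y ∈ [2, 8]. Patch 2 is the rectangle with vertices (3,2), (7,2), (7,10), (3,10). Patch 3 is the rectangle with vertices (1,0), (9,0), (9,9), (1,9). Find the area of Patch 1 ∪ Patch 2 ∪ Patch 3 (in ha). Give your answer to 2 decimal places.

By inclusion–exclusion:
Individual areas: |Patch 1| = 54, |Patch 2| = 32, |Patch 3| = 72.
|Patch 1∩Patch 2|: x∈[3,7], y∈[2,8] → 4·6 = 24.
|Patch 1∩Patch 3|: x∈[1,9], y∈[2,8] → 8·6 = 48.
|Patch 2∩Patch 3|: x∈[3,7], y∈[2,9] → 4·7 = 28.
|Patch 1∩Patch 2∩Patch 3| = 24.
|Patch 1 ∪ Patch 2 ∪ Patch 3| = 158 − 100 + 24 = 82.00.

82.00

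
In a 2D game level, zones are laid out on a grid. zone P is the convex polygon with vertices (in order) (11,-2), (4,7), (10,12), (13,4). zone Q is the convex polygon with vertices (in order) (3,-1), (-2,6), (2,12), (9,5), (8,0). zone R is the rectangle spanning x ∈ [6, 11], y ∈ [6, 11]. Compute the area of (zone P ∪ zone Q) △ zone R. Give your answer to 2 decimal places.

112.52

|zone P ∪ zone Q| = 129.9432.
|(zone P ∪ zone Q) ∩ zone R| = 21.2125.
|(zone P ∪ zone Q) △ zone R| = 129.9432 + 25 − 42.425 = 112.52.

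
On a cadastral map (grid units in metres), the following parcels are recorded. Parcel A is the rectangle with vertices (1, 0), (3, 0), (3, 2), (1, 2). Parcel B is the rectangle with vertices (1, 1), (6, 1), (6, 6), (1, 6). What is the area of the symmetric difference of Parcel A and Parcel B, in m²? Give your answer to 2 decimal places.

|Parcel A∩Parcel B|: x∈[1,3], y∈[1,2] → 2·1 = 2.
|Parcel A △ Parcel B| = |Parcel A| + |Parcel B| − 2·|Parcel A∩Parcel B| = 4 + 25 − 4 = 25.00.

25.00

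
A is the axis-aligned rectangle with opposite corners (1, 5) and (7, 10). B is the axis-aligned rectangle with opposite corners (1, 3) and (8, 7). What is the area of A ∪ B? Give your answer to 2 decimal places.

46.00

By inclusion–exclusion:
Individual areas: |A| = 30, |B| = 28.
|A∩B|: x∈[1,7], y∈[5,7] → 6·2 = 12.
|A ∪ B| = 58 − 12 = 46.00.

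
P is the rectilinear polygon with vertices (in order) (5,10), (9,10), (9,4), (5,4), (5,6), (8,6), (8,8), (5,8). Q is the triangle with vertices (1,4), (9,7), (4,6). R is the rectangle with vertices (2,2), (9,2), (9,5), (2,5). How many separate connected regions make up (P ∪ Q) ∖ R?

(P ∪ Q) ∖ R splits into 2 disjoint pieces (area 16.4958, area 0.1458).

2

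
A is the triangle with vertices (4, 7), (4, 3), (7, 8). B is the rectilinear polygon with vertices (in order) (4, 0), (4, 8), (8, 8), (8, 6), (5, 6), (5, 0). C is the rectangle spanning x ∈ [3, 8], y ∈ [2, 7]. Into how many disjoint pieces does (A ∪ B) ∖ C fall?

2

(A ∪ B) ∖ C splits into 2 disjoint pieces (area 4, area 2).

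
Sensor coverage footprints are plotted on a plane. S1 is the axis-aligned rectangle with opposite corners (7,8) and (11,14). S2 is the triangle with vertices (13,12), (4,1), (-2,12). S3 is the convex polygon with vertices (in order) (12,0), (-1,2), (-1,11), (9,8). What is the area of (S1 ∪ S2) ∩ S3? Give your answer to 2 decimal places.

46.87

The region (S1 ∪ S2) ∩ S3 is the polygon with vertices (4.168,1.205), (3.863,1.252), (-1,10.167), (-1,11), (9,8), (9.229,7.391).
By the shoelace formula its area is 46.87.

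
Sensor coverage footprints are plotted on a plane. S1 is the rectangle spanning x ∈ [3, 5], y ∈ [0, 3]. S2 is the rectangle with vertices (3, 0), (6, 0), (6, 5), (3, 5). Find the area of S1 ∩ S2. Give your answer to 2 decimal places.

|S1∩S2|: x∈[3,5], y∈[0,3] → 2·3 = 6.

6.00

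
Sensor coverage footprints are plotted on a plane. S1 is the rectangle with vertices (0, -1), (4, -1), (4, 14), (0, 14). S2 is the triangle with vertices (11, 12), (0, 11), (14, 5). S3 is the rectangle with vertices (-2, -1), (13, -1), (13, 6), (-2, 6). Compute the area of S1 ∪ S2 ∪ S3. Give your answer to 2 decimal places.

172.46

By inclusion–exclusion:
Individual areas: |S1| = 60, |S2| = 40, |S3| = 105.
|S1∩S2| = 4.1558.
|S1∩S3|: x∈[0,4], y∈[-1,6] → 4·7 = 28.
|S2∩S3| = 0.381.
|S1∩S2∩S3| = 0.
|S1 ∪ S2 ∪ S3| = 205 − 32.5368 + 0 = 172.46.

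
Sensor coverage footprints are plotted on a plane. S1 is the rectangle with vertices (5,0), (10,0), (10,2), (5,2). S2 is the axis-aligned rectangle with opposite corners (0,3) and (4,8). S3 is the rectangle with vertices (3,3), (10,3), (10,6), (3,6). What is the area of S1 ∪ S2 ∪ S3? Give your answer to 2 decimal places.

48.00

By inclusion–exclusion:
Individual areas: |S1| = 10, |S2| = 20, |S3| = 21.
|S1∩S2| = 0 (no overlap).
|S1∩S3| = 0 (no overlap).
|S2∩S3|: x∈[3,4], y∈[3,6] → 1·3 = 3.
|S1∩S2∩S3| = 0.
|S1 ∪ S2 ∪ S3| = 51 − 3 + 0 = 48.00.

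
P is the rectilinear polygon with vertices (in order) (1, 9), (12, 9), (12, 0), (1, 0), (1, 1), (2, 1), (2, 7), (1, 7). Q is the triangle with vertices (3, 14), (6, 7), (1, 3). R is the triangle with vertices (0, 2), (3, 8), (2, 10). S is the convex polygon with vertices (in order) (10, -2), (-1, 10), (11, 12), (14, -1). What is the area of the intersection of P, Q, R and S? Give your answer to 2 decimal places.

The intersection is the polygon with vertices (1.75,7), (1.731,7.021), (2.091,9), (2.5,9), (3,8), (2.235,6.471), (2,6.727), (2,7).
By the shoelace formula its area is 1.85.

1.85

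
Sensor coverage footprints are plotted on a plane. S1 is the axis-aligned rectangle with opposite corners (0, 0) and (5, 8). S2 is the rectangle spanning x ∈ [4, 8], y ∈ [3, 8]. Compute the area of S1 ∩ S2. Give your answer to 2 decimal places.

|S1∩S2|: x∈[4,5], y∈[3,8] → 1·5 = 5.

5.00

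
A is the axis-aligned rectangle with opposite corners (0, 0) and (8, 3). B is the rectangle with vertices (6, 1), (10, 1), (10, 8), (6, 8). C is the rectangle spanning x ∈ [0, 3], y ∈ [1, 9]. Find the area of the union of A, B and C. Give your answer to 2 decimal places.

66.00

By inclusion–exclusion:
Individual areas: |A| = 24, |B| = 28, |C| = 24.
|A∩B|: x∈[6,8], y∈[1,3] → 2·2 = 4.
|A∩C|: x∈[0,3], y∈[1,3] → 3·2 = 6.
|B∩C| = 0 (no overlap).
|A∩B∩C| = 0.
|A ∪ B ∪ C| = 76 − 10 + 0 = 66.00.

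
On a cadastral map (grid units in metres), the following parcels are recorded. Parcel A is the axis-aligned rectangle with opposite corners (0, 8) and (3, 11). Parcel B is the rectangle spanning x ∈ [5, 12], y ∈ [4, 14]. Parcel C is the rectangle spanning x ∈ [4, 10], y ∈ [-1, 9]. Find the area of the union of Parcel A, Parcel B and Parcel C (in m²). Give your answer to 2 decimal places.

114.00

By inclusion–exclusion:
Individual areas: |Parcel A| = 9, |Parcel B| = 70, |Parcel C| = 60.
|Parcel A∩Parcel B| = 0 (no overlap).
|Parcel A∩Parcel C| = 0 (no overlap).
|Parcel B∩Parcel C|: x∈[5,10], y∈[4,9] → 5·5 = 25.
|Parcel A∩Parcel B∩Parcel C| = 0.
|Parcel A ∪ Parcel B ∪ Parcel C| = 139 − 25 + 0 = 114.00.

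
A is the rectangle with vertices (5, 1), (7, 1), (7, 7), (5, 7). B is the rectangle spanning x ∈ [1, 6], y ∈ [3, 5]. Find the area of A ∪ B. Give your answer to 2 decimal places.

By inclusion–exclusion:
Individual areas: |A| = 12, |B| = 10.
|A∩B|: x∈[5,6], y∈[3,5] → 1·2 = 2.
|A ∪ B| = 22 − 2 = 20.00.

20.00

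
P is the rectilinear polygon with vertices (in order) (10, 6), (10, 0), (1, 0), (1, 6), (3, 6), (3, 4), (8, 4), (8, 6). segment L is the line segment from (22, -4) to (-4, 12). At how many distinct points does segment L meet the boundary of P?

2

The segment meets the boundary at (8,4.615), (10,3.385).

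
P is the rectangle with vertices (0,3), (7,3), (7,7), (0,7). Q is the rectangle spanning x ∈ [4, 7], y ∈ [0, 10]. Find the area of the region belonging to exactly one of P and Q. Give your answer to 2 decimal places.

34.00

|P∩Q|: x∈[4,7], y∈[3,7] → 3·4 = 12.
|P △ Q| = |P| + |Q| − 2·|P∩Q| = 28 + 30 − 24 = 34.00.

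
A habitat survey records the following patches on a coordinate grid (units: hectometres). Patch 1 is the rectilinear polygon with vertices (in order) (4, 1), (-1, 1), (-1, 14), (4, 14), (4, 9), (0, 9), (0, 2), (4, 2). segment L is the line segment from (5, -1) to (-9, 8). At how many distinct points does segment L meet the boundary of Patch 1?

4

The segment meets the boundary at (-1,2.857), (0,2.214), (0.333,2), (1.889,1).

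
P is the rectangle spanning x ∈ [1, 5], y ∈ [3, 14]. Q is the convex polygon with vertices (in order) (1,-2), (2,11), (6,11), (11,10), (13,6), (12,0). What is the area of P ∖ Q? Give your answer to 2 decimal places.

17.54

|P| = 44, |P∩Q| = 26.4615.
|P ∖ Q| = |P| − |P∩Q| = 44 − 26.4615 = 17.54.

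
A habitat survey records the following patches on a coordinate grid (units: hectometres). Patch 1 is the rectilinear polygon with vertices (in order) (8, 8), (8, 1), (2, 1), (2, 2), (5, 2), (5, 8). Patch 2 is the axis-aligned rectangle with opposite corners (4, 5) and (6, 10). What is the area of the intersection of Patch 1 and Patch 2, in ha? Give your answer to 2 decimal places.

3.00

The intersection is the polygon with vertices (5,8), (6,8), (6,5), (5,5).
By the shoelace formula its area is 3.00.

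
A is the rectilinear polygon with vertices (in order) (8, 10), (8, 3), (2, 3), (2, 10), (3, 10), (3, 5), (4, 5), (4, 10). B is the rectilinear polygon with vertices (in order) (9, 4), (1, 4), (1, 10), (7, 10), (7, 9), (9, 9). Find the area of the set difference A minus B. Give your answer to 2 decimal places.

7.00

|A| = 37, |A∩B| = 30.
|A ∖ B| = |A| − |A∩B| = 37 − 30 = 7.00.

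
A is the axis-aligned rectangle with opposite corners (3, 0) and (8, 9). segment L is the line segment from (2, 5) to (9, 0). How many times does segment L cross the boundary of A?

2

The segment meets the boundary at (8,0.714), (3,4.286).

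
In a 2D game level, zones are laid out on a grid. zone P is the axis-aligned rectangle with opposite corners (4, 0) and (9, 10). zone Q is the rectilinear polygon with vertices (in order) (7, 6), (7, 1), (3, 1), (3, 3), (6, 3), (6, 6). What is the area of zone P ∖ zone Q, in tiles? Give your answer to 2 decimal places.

41.00

|zone P| = 50, |zone P∩zone Q| = 9.
|zone P ∖ zone Q| = |zone P| − |zone P∩zone Q| = 50 − 9 = 41.00.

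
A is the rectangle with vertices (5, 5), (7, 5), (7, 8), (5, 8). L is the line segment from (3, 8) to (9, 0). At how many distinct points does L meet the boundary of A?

2

The segment meets the boundary at (5.25,5), (5,5.333).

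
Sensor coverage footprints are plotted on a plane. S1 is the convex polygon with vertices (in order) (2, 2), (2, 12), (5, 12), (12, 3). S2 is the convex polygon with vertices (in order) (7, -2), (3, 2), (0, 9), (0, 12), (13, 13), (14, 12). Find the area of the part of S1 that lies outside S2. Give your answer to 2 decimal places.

|S1| = 63.5, |S1∩S2| = 59.6067.
|S1 ∖ S2| = |S1| − |S1∩S2| = 63.5 − 59.6067 = 3.89.

3.89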